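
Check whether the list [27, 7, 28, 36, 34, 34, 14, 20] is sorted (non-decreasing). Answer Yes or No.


Check consecutive pairs:
  27 <= 7? False
  7 <= 28? True
  28 <= 36? True
  36 <= 34? False
  34 <= 34? True
  34 <= 14? False
  14 <= 20? True
3 consecutive pair(s) are out of order, so the list is not sorted.
Final answer: No


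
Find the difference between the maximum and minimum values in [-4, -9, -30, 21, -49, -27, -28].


Maximum value: 21
Minimum value: -49
Range = 21 - (-49) = 70
Final answer: 70


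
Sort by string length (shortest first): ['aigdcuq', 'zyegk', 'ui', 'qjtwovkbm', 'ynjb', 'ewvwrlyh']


Compute lengths:
  'aigdcuq' has length 7
  'zyegk' has length 5
  'ui' has length 2
  'qjtwovkbm' has length 9
  'ynjb' has length 4
  'ewvwrlyh' has length 8
Lengths in increasing order: 2 < 4 < 5 < 7 < 8 < 9
Listing the words in that order gives the answer.
Final answer: ['ui', 'ynjb', 'zyegk', 'aigdcuq', 'ewvwrlyh', 'qjtwovkbm']


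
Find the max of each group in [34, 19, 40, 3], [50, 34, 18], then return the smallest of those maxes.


Find max of each group:
  Group 1: [34, 19, 40, 3] -> max = 40
  Group 2: [50, 34, 18] -> max = 50
Maxes: [40, 50]
Minimum of maxes = 40
Final answer: 40


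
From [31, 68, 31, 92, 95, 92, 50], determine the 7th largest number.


Sort descending: [95, 92, 92, 68, 50, 31, 31]
The 7th element (1-indexed) is at index 6.
Value = 31
Final answer: 31


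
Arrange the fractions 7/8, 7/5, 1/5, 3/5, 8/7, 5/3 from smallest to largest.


Convert to decimal for comparison:
  7/8 = 0.875
  7/5 = 1.4
  1/5 = 0.2
  3/5 = 0.6
  8/7 = 1.1429
  5/3 = 1.6667
Decimals in increasing order: 0.2 < 0.6 < 0.875 < 1.1429 < 1.4 < 1.6667
Writing each back as its fraction gives the sorted order.
Final answer: 1/5, 3/5, 7/8, 8/7, 7/5, 5/3


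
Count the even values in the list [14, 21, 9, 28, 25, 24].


Check each element:
  14 is even
  21 is odd
  9 is odd
  28 is even
  25 is odd
  24 is even
Evens: [14, 28, 24]
Count of evens = 3
Final answer: 3


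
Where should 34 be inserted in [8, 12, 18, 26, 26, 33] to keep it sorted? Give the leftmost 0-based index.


List is sorted: [8, 12, 18, 26, 26, 33]
We need the leftmost position where 34 can be inserted, i.e. the first index whose element is >= 34 (or the end of the list if none is).
Binary search with low=0, high=6 (0-based indices):
  low=0, high=6, mid=3: a[3]=26 < 34, so low = 4
  low=4, high=6, mid=5: a[5]=33 < 34, so low = 6
Now low = high = 6, so the insertion index is 6.
Final answer: 6


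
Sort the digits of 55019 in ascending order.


The number 55019 has digits: 5, 5, 0, 1, 9
Sorted: 0, 1, 5, 5, 9
Joining the sorted digits gives the result.
Final answer: 01559


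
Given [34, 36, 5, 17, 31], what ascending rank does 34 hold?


Sort ascending: [5, 17, 31, 34, 36]
Find 34 in the sorted list.
34 is at position 4 (1-indexed).
Final answer: 4


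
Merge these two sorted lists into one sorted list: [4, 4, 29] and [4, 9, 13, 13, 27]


List A: [4, 4, 29]
List B: [4, 9, 13, 13, 27]
Repeatedly compare the front elements and take the smaller:
  4 vs 4 -> take 4
  4 vs 4 -> take 4
  29 vs 4 -> take 4
  29 vs 9 -> take 9
  29 vs 13 -> take 13
  29 vs 13 -> take 13
  29 vs 27 -> take 27
  B is exhausted; append the rest of A: [29]
Final answer: [4, 4, 4, 9, 13, 13, 27, 29]


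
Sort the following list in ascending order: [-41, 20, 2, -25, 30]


Original list: [-41, 20, 2, -25, 30]
Repeatedly take the smallest remaining element:
  Remaining [-41, 20, 2, -25, 30] -> smallest is -41
  Remaining [20, 2, -25, 30] -> smallest is -25
  Remaining [20, 2, 30] -> smallest is 2
  Remaining [20, 30] -> smallest is 20
  Remaining [30] -> smallest is 30
Collecting the picks in order gives the sorted list.
Final answer: [-41, -25, 2, 20, 30]


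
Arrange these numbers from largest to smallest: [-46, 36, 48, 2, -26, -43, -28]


Original list: [-46, 36, 48, 2, -26, -43, -28]
Repeatedly take the largest remaining element:
  Remaining [-46, 36, 48, 2, -26, -43, -28] -> largest is 48
  Remaining [-46, 36, 2, -26, -43, -28] -> largest is 36
  Remaining [-46, 2, -26, -43, -28] -> largest is 2
  Remaining [-46, -26, -43, -28] -> largest is -26
  Remaining [-46, -43, -28] -> largest is -28
  Remaining [-46, -43] -> largest is -43
  Remaining [-46] -> largest is -46
Collecting the picks in order gives the descending list.
Final answer: [48, 36, 2, -26, -28, -43, -46]


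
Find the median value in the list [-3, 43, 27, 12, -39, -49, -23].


First, sort the list: [-49, -39, -23, -3, 12, 27, 43]
The list has 7 elements (odd count).
The middle index is 3 (0-based), and the element there is -3.
Final answer: -3


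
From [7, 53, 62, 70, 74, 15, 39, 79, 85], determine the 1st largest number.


Sort descending: [85, 79, 74, 70, 62, 53, 39, 15, 7]
The 1st element (1-indexed) is at index 0.
Value = 85
Final answer: 85


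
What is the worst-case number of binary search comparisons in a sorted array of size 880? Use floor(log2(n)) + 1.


Binary search halves the search space each step.
Maximum comparisons = floor(log2(880)) + 1
log2(880) = 9.7814
floor(log2(880)) = 9, so 9 + 1 = 10
Final answer: 10


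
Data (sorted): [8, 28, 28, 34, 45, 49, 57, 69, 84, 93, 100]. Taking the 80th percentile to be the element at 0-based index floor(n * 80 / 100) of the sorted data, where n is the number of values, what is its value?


The dataset has n = 11 elements.
Index = floor(11 * 80 / 100) = floor(880 / 100) = floor(8.8) = 8
Counting from index 0 in the sorted data, the element at index 8 is 84.
Final answer: 84


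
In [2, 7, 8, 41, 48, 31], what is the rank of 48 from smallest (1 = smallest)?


Sort ascending: [2, 7, 8, 31, 41, 48]
Find 48 in the sorted list.
48 is at position 6 (1-indexed).
Final answer: 6


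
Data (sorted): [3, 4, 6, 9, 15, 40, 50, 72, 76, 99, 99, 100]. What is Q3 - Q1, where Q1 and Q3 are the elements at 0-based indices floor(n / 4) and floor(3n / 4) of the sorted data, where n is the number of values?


The data has n = 12 elements.
Q1 index = floor(12 / 4) = floor(3) = 3; Q3 index = floor(3 * 12 / 4) = floor(9) = 9
Q1 = element at index 3 = 9
Q3 = element at index 9 = 99
IQR = 99 - 9 = 90
Final answer: 90


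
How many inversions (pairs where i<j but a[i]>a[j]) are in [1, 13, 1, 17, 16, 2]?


For each element, count the later elements that are smaller than it:
  1 (index 0): smaller elements after it = [] -> 0
  13 (index 1): smaller elements after it = [1, 2] -> 2
  1 (index 2): smaller elements after it = [] -> 0
  17 (index 3): smaller elements after it = [16, 2] -> 2
  16 (index 4): smaller elements after it = [2] -> 1
Total inversions = 0 + 2 + 0 + 2 + 1 = 5
Final answer: 5


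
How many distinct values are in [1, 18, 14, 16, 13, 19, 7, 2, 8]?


List all unique values:
Distinct values: [1, 2, 7, 8, 13, 14, 16, 18, 19]
Count = 9
Final answer: 9


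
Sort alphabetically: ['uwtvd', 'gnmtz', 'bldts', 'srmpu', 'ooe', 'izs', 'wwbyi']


Compare strings character by character (the first differing letter decides):
  'bldts' < 'gnmtz' since 'b' < 'g' at position 1
  'gnmtz' < 'izs' since 'g' < 'i' at position 1
  'izs' < 'ooe' since 'i' < 'o' at position 1
  'ooe' < 'srmpu' since 'o' < 's' at position 1
  'srmpu' < 'uwtvd' since 's' < 'u' at position 1
  'uwtvd' < 'wwbyi' since 'u' < 'w' at position 1
Chaining these comparisons gives the alphabetical order.
Final answer: ['bldts', 'gnmtz', 'izs', 'ooe', 'srmpu', 'uwtvd', 'wwbyi']


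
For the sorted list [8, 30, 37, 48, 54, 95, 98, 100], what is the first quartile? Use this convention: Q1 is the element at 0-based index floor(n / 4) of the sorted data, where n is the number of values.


The list has n = 8 elements.
Q1 index = floor(8 / 4) = floor(2) = 2
Counting from index 0 in the sorted data, the element at index 2 is 37.
Final answer: 37


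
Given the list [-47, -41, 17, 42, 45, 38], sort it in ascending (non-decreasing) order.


Original list: [-47, -41, 17, 42, 45, 38]
Repeatedly take the smallest remaining element:
  Remaining [-47, -41, 17, 42, 45, 38] -> smallest is -47
  Remaining [-41, 17, 42, 45, 38] -> smallest is -41
  Remaining [17, 42, 45, 38] -> smallest is 17
  Remaining [42, 45, 38] -> smallest is 38
  Remaining [42, 45] -> smallest is 42
  Remaining [45] -> smallest is 45
Collecting the picks in order gives the sorted list.
Final answer: [-47, -41, 17, 38, 42, 45]


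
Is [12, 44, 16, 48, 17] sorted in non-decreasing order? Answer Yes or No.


Check consecutive pairs:
  12 <= 44? True
  44 <= 16? False
  16 <= 48? True
  48 <= 17? False
2 consecutive pair(s) are out of order, so the list is not sorted.
Final answer: No


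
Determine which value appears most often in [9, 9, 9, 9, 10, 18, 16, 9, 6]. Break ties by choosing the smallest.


Count the frequency of each value:
  6 appears 1 time(s)
  9 appears 5 time(s)
  10 appears 1 time(s)
  16 appears 1 time(s)
  18 appears 1 time(s)
Maximum frequency is 5.
Only 9 reaches that frequency, so it is the mode.
Final answer: 9


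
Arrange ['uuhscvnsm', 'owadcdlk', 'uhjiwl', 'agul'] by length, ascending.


Compute lengths:
  'uuhscvnsm' has length 9
  'owadcdlk' has length 8
  'uhjiwl' has length 6
  'agul' has length 4
Lengths in increasing order: 4 < 6 < 8 < 9
Listing the words in that order gives the answer.
Final answer: ['agul', 'uhjiwl', 'owadcdlk', 'uuhscvnsm']


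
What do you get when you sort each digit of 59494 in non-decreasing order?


The number 59494 has digits: 5, 9, 4, 9, 4
Sorted: 4, 4, 5, 9, 9
Joining the sorted digits gives the result.
Final answer: 44599


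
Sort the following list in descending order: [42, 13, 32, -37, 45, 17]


Original list: [42, 13, 32, -37, 45, 17]
Repeatedly take the largest remaining element:
  Remaining [42, 13, 32, -37, 45, 17] -> largest is 45
  Remaining [42, 13, 32, -37, 17] -> largest is 42
  Remaining [13, 32, -37, 17] -> largest is 32
  Remaining [13, -37, 17] -> largest is 17
  Remaining [13, -37] -> largest is 13
  Remaining [-37] -> largest is -37
Collecting the picks in order gives the descending list.
Final answer: [45, 42, 32, 17, 13, -37]


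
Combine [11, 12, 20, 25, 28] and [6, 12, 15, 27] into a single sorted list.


List A: [11, 12, 20, 25, 28]
List B: [6, 12, 15, 27]
Repeatedly compare the front elements and take the smaller:
  11 vs 6 -> take 6
  11 vs 12 -> take 11
  12 vs 12 -> take 12
  20 vs 12 -> take 12
  20 vs 15 -> take 15
  20 vs 27 -> take 20
  25 vs 27 -> take 25
  28 vs 27 -> take 27
  B is exhausted; append the rest of A: [28]
Final answer: [6, 11, 12, 12, 15, 20, 25, 27, 28]


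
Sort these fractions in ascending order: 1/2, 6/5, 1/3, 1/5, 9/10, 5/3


Convert to decimal for comparison:
  1/2 = 0.5
  6/5 = 1.2
  1/3 = 0.3333
  1/5 = 0.2
  9/10 = 0.9
  5/3 = 1.6667
Decimals in increasing order: 0.2 < 0.3333 < 0.5 < 0.9 < 1.2 < 1.6667
Writing each back as its fraction gives the sorted order.
Final answer: 1/5, 1/3, 1/2, 9/10, 6/5, 5/3


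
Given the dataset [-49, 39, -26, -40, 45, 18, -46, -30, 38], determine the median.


First, sort the list: [-49, -46, -40, -30, -26, 18, 38, 39, 45]
The list has 9 elements (odd count).
The middle index is 4 (0-based), and the element there is -26.
Final answer: -26


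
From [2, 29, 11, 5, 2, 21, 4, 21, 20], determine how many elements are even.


Check each element:
  2 is even
  29 is odd
  11 is odd
  5 is odd
  2 is even
  21 is odd
  4 is even
  21 is odd
  20 is even
Evens: [2, 2, 4, 20]
Count of evens = 4
Final answer: 4


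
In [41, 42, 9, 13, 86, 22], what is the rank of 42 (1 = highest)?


Sort descending: [86, 42, 41, 22, 13, 9]
Find 42 in the sorted list.
42 is at position 2.
Final answer: 2


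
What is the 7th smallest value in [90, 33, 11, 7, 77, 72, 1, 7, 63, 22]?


Sort ascending: [1, 7, 7, 11, 22, 33, 63, 72, 77, 90]
The 7th element (1-indexed) is at index 6.
Value = 63
Final answer: 63


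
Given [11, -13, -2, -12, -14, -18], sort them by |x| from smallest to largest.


Compute absolute values:
  |11| = 11
  |-13| = 13
  |-2| = 2
  |-12| = 12
  |-14| = 14
  |-18| = 18
Absolute values in increasing order: 2 < 11 < 12 < 13 < 14 < 18
Listing the original numbers in that order gives the answer.
Final answer: [-2, 11, -12, -13, -14, -18]


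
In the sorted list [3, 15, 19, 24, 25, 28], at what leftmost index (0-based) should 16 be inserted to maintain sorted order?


List is sorted: [3, 15, 19, 24, 25, 28]
We need the leftmost position where 16 can be inserted, i.e. the first index whose element is >= 16 (or the end of the list if none is).
Binary search with low=0, high=6 (0-based indices):
  low=0, high=6, mid=3: a[3]=24 >= 16, so high = 3
  low=0, high=3, mid=1: a[1]=15 < 16, so low = 2
  low=2, high=3, mid=2: a[2]=19 >= 16, so high = 2
Now low = high = 2, so the insertion index is 2.
Final answer: 2


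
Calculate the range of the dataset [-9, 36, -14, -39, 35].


Maximum value: 36
Minimum value: -39
Range = 36 - (-39) = 75
Final answer: 75


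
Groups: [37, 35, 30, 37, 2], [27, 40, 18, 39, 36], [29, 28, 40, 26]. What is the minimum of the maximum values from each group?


Find max of each group:
  Group 1: [37, 35, 30, 37, 2] -> max = 37
  Group 2: [27, 40, 18, 39, 36] -> max = 40
  Group 3: [29, 28, 40, 26] -> max = 40
Maxes: [37, 40, 40]
Minimum of maxes = 37
Final answer: 37


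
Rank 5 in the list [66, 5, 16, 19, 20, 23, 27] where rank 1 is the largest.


Sort descending: [66, 27, 23, 20, 19, 16, 5]
Find 5 in the sorted list.
5 is at position 7.
Final answer: 7


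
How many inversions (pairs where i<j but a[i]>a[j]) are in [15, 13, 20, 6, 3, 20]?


For each element, count the later elements that are smaller than it:
  15 (index 0): smaller elements after it = [13, 6, 3] -> 3
  13 (index 1): smaller elements after it = [6, 3] -> 2
  20 (index 2): smaller elements after it = [6, 3] -> 2
  6 (index 3): smaller elements after it = [3] -> 1
  3 (index 4): smaller elements after it = [] -> 0
Total inversions = 3 + 2 + 2 + 1 + 0 = 8
Final answer: 8


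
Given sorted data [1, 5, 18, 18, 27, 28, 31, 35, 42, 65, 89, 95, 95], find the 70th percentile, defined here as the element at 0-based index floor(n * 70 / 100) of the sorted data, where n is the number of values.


The dataset has n = 13 elements.
Index = floor(13 * 70 / 100) = floor(910 / 100) = floor(9.1) = 9
Counting from index 0 in the sorted data, the element at index 9 is 65.
Final answer: 65


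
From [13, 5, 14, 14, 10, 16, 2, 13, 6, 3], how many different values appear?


List all unique values:
Distinct values: [2, 3, 5, 6, 10, 13, 14, 16]
Count = 8
Final answer: 8


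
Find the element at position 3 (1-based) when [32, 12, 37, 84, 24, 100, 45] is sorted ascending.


Sort ascending: [12, 24, 32, 37, 45, 84, 100]
The 3rd element (1-indexed) is at index 2.
Value = 32
Final answer: 32


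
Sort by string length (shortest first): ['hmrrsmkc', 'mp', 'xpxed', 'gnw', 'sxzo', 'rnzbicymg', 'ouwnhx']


Compute lengths:
  'hmrrsmkc' has length 8
  'mp' has length 2
  'xpxed' has length 5
  'gnw' has length 3
  'sxzo' has length 4
  'rnzbicymg' has length 9
  'ouwnhx' has length 6
Lengths in increasing order: 2 < 3 < 4 < 5 < 6 < 8 < 9
Listing the words in that order gives the answer.
Final answer: ['mp', 'gnw', 'sxzo', 'xpxed', 'ouwnhx', 'hmrrsmkc', 'rnzbicymg']


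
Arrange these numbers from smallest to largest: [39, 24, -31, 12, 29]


Original list: [39, 24, -31, 12, 29]
Repeatedly take the smallest remaining element:
  Remaining [39, 24, -31, 12, 29] -> smallest is -31
  Remaining [39, 24, 12, 29] -> smallest is 12
  Remaining [39, 24, 29] -> smallest is 24
  Remaining [39, 29] -> smallest is 29
  Remaining [39] -> smallest is 39
Collecting the picks in order gives the sorted list.
Final answer: [-31, 12, 24, 29, 39]


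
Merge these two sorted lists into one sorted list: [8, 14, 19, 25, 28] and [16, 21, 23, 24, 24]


List A: [8, 14, 19, 25, 28]
List B: [16, 21, 23, 24, 24]
Repeatedly compare the front elements and take the smaller:
  8 vs 16 -> take 8
  14 vs 16 -> take 14
  19 vs 16 -> take 16
  19 vs 21 -> take 19
  25 vs 21 -> take 21
  25 vs 23 -> take 23
  25 vs 24 -> take 24
  25 vs 24 -> take 24
  B is exhausted; append the rest of A: [25, 28]
Final answer: [8, 14, 16, 19, 21, 23, 24, 24, 25, 28]


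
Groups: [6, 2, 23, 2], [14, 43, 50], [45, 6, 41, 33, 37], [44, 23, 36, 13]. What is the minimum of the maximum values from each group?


Find max of each group:
  Group 1: [6, 2, 23, 2] -> max = 23
  Group 2: [14, 43, 50] -> max = 50
  Group 3: [45, 6, 41, 33, 37] -> max = 45
  Group 4: [44, 23, 36, 13] -> max = 44
Maxes: [23, 50, 45, 44]
Minimum of maxes = 23
Final answer: 23


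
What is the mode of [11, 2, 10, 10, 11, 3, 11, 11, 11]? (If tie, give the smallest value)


Count the frequency of each value:
  2 appears 1 time(s)
  3 appears 1 time(s)
  10 appears 2 time(s)
  11 appears 5 time(s)
Maximum frequency is 5.
Only 11 reaches that frequency, so it is the mode.
Final answer: 11


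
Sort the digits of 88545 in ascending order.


The number 88545 has digits: 8, 8, 5, 4, 5
Sorted: 4, 5, 5, 8, 8
Joining the sorted digits gives the result.
Final answer: 45588


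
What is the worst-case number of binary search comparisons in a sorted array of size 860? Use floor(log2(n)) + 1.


Binary search halves the search space each step.
Maximum comparisons = floor(log2(860)) + 1
log2(860) = 9.7482
floor(log2(860)) = 9, so 9 + 1 = 10
Final answer: 10


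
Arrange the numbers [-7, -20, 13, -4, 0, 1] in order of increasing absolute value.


Compute absolute values:
  |-7| = 7
  |-20| = 20
  |13| = 13
  |-4| = 4
  |0| = 0
  |1| = 1
Absolute values in increasing order: 0 < 1 < 4 < 7 < 13 < 20
Listing the original numbers in that order gives the answer.
Final answer: [0, 1, -4, -7, 13, -20]


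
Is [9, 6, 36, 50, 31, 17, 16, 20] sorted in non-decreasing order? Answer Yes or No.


Check consecutive pairs:
  9 <= 6? False
  6 <= 36? True
  36 <= 50? True
  50 <= 31? False
  31 <= 17? False
  17 <= 16? False
  16 <= 20? True
4 consecutive pair(s) are out of order, so the list is not sorted.
Final answer: No


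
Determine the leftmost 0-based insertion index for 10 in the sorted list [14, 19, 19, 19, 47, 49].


List is sorted: [14, 19, 19, 19, 47, 49]
We need the leftmost position where 10 can be inserted, i.e. the first index whose element is >= 10 (or the end of the list if none is).
Binary search with low=0, high=6 (0-based indices):
  low=0, high=6, mid=3: a[3]=19 >= 10, so high = 3
  low=0, high=3, mid=1: a[1]=19 >= 10, so high = 1
  low=0, high=1, mid=0: a[0]=14 >= 10, so high = 0
Now low = high = 0, so the insertion index is 0.
Final answer: 0


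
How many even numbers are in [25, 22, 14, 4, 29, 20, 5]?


Check each element:
  25 is odd
  22 is even
  14 is even
  4 is even
  29 is odd
  20 is even
  5 is odd
Evens: [22, 14, 4, 20]
Count of evens = 4
Final answer: 4


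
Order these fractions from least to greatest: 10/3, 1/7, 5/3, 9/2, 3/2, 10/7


Convert to decimal for comparison:
  10/3 = 3.3333
  1/7 = 0.1429
  5/3 = 1.6667
  9/2 = 4.5
  3/2 = 1.5
  10/7 = 1.4286
Decimals in increasing order: 0.1429 < 1.4286 < 1.5 < 1.6667 < 3.3333 < 4.5
Writing each back as its fraction gives the sorted order.
Final answer: 1/7, 10/7, 3/2, 5/3, 10/3, 9/2


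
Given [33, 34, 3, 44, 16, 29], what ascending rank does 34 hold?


Sort ascending: [3, 16, 29, 33, 34, 44]
Find 34 in the sorted list.
34 is at position 5 (1-indexed).
Final answer: 5


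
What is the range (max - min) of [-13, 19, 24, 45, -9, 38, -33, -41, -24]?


Maximum value: 45
Minimum value: -41
Range = 45 - (-41) = 86
Final answer: 86


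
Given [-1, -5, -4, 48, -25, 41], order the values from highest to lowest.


Original list: [-1, -5, -4, 48, -25, 41]
Repeatedly take the largest remaining element:
  Remaining [-1, -5, -4, 48, -25, 41] -> largest is 48
  Remaining [-1, -5, -4, -25, 41] -> largest is 41
  Remaining [-1, -5, -4, -25] -> largest is -1
  Remaining [-5, -4, -25] -> largest is -4
  Remaining [-5, -25] -> largest is -5
  Remaining [-25] -> largest is -25
Collecting the picks in order gives the descending list.
Final answer: [48, 41, -1, -4, -5, -25]


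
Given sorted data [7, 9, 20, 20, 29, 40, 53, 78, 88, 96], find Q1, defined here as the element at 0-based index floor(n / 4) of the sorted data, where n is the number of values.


The list has n = 10 elements.
Q1 index = floor(10 / 4) = floor(2.5) = 2
Counting from index 0 in the sorted data, the element at index 2 is 20.
Final answer: 20


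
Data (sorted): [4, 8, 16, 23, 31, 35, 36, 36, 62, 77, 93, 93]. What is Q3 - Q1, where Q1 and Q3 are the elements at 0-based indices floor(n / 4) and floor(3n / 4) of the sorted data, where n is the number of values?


The data has n = 12 elements.
Q1 index = floor(12 / 4) = floor(3) = 3; Q3 index = floor(3 * 12 / 4) = floor(9) = 9
Q1 = element at index 3 = 23
Q3 = element at index 9 = 77
IQR = 77 - 23 = 54
Final answer: 54


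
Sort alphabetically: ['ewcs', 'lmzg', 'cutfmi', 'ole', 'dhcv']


Compare strings character by character (the first differing letter decides):
  'cutfmi' < 'dhcv' since 'c' < 'd' at position 1
  'dhcv' < 'ewcs' since 'd' < 'e' at position 1
  'ewcs' < 'lmzg' since 'e' < 'l' at position 1
  'lmzg' < 'ole' since 'l' < 'o' at position 1
Chaining these comparisons gives the alphabetical order.
Final answer: ['cutfmi', 'dhcv', 'ewcs', 'lmzg', 'ole']


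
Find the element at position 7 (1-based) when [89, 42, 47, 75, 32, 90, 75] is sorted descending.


Sort descending: [90, 89, 75, 75, 47, 42, 32]
The 7th element (1-indexed) is at index 6.
Value = 32
Final answer: 32


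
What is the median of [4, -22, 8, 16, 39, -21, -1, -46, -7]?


First, sort the list: [-46, -22, -21, -7, -1, 4, 8, 16, 39]
The list has 9 elements (odd count).
The middle index is 4 (0-based), and the element there is -1.
Final answer: -1


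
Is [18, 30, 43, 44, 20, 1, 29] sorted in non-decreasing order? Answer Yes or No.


Check consecutive pairs:
  18 <= 30? True
  30 <= 43? True
  43 <= 44? True
  44 <= 20? False
  20 <= 1? False
  1 <= 29? True
2 consecutive pair(s) are out of order, so the list is not sorted.
Final answer: No


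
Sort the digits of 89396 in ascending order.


The number 89396 has digits: 8, 9, 3, 9, 6
Sorted: 3, 6, 8, 9, 9
Joining the sorted digits gives the result.
Final answer: 36899


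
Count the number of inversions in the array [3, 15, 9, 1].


For each element, count the later elements that are smaller than it:
  3 (index 0): smaller elements after it = [1] -> 1
  15 (index 1): smaller elements after it = [9, 1] -> 2
  9 (index 2): smaller elements after it = [1] -> 1
Total inversions = 1 + 2 + 1 = 4
Final answer: 4


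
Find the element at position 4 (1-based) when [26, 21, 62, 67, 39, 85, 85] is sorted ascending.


Sort ascending: [21, 26, 39, 62, 67, 85, 85]
The 4th element (1-indexed) is at index 3.
Value = 62
Final answer: 62


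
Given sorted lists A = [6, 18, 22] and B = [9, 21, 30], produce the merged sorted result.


List A: [6, 18, 22]
List B: [9, 21, 30]
Repeatedly compare the front elements and take the smaller:
  6 vs 9 -> take 6
  18 vs 9 -> take 9
  18 vs 21 -> take 18
  22 vs 21 -> take 21
  22 vs 30 -> take 22
  A is exhausted; append the rest of B: [30]
Final answer: [6, 9, 18, 21, 22, 30]


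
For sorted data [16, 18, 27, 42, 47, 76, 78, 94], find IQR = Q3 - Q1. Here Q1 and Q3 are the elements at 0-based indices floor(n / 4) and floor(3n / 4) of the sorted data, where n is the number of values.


The data has n = 8 elements.
Q1 index = floor(8 / 4) = floor(2) = 2; Q3 index = floor(3 * 8 / 4) = floor(6) = 6
Q1 = element at index 2 = 27
Q3 = element at index 6 = 78
IQR = 78 - 27 = 51
Final answer: 51


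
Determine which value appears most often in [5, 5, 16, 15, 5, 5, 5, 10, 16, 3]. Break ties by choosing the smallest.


Count the frequency of each value:
  3 appears 1 time(s)
  5 appears 5 time(s)
  10 appears 1 time(s)
  15 appears 1 time(s)
  16 appears 2 time(s)
Maximum frequency is 5.
Only 5 reaches that frequency, so it is the mode.
Final answer: 5


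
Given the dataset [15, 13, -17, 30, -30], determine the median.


First, sort the list: [-30, -17, 13, 15, 30]
The list has 5 elements (odd count).
The middle index is 2 (0-based), and the element there is 13.
Final answer: 13


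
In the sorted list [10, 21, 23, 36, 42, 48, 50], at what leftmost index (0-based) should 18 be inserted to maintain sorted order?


List is sorted: [10, 21, 23, 36, 42, 48, 50]
We need the leftmost position where 18 can be inserted, i.e. the first index whose element is >= 18 (or the end of the list if none is).
Binary search with low=0, high=7 (0-based indices):
  low=0, high=7, mid=3: a[3]=36 >= 18, so high = 3
  low=0, high=3, mid=1: a[1]=21 >= 18, so high = 1
  low=0, high=1, mid=0: a[0]=10 < 18, so low = 1
Now low = high = 1, so the insertion index is 1.
Final answer: 1


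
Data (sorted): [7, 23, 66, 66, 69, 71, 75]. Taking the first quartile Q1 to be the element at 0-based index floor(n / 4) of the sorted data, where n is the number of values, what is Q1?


The list has n = 7 elements.
Q1 index = floor(7 / 4) = floor(1.75) = 1
Counting from index 0 in the sorted data, the element at index 1 is 23.
Final answer: 23


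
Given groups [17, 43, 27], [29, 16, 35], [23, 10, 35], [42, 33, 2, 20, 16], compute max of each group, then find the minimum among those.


Find max of each group:
  Group 1: [17, 43, 27] -> max = 43
  Group 2: [29, 16, 35] -> max = 35
  Group 3: [23, 10, 35] -> max = 35
  Group 4: [42, 33, 2, 20, 16] -> max = 42
Maxes: [43, 35, 35, 42]
Minimum of maxes = 35
Final answer: 35


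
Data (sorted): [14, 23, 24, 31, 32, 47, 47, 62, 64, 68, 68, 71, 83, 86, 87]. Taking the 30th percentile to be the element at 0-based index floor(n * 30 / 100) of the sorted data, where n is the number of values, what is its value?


The dataset has n = 15 elements.
Index = floor(15 * 30 / 100) = floor(450 / 100) = floor(4.5) = 4
Counting from index 0 in the sorted data, the element at index 4 is 32.
Final answer: 32


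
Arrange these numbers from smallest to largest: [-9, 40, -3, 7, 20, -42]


Original list: [-9, 40, -3, 7, 20, -42]
Repeatedly take the smallest remaining element:
  Remaining [-9, 40, -3, 7, 20, -42] -> smallest is -42
  Remaining [-9, 40, -3, 7, 20] -> smallest is -9
  Remaining [40, -3, 7, 20] -> smallest is -3
  Remaining [40, 7, 20] -> smallest is 7
  Remaining [40, 20] -> smallest is 20
  Remaining [40] -> smallest is 40
Collecting the picks in order gives the sorted list.
Final answer: [-42, -9, -3, 7, 20, 40]


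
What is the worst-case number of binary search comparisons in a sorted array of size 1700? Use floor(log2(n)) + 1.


Binary search halves the search space each step.
Maximum comparisons = floor(log2(1700)) + 1
log2(1700) = 10.7313
floor(log2(1700)) = 10, so 10 + 1 = 11
Final answer: 11


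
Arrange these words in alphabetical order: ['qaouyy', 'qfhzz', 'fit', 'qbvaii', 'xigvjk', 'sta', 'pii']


Compare strings character by character (the first differing letter decides):
  'fit' < 'pii' since 'f' < 'p' at position 1
  'pii' < 'qaouyy' since 'p' < 'q' at position 1
  'qaouyy' < 'qbvaii' since 'a' < 'b' at position 2
  'qbvaii' < 'qfhzz' since 'b' < 'f' at position 2
  'qfhzz' < 'sta' since 'q' < 's' at position 1
  'sta' < 'xigvjk' since 's' < 'x' at position 1
Chaining these comparisons gives the alphabetical order.
Final answer: ['fit', 'pii', 'qaouyy', 'qbvaii', 'qfhzz', 'sta', 'xigvjk']


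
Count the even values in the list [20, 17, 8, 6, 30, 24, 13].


Check each element:
  20 is even
  17 is odd
  8 is even
  6 is even
  30 is even
  24 is even
  13 is odd
Evens: [20, 8, 6, 30, 24]
Count of evens = 5
Final answer: 5


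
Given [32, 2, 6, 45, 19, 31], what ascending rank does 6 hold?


Sort ascending: [2, 6, 19, 31, 32, 45]
Find 6 in the sorted list.
6 is at position 2 (1-indexed).
Final answer: 2


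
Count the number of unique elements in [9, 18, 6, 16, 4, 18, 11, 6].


List all unique values:
Distinct values: [4, 6, 9, 11, 16, 18]
Count = 6
Final answer: 6


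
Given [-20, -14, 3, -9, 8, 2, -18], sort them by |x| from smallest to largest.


Compute absolute values:
  |-20| = 20
  |-14| = 14
  |3| = 3
  |-9| = 9
  |8| = 8
  |2| = 2
  |-18| = 18
Absolute values in increasing order: 2 < 3 < 8 < 9 < 14 < 18 < 20
Listing the original numbers in that order gives the answer.
Final answer: [2, 3, 8, -9, -14, -18, -20]


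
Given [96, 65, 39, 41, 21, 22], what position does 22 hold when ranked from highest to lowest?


Sort descending: [96, 65, 41, 39, 22, 21]
Find 22 in the sorted list.
22 is at position 5.
Final answer: 5


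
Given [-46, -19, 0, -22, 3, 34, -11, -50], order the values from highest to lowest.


Original list: [-46, -19, 0, -22, 3, 34, -11, -50]
Repeatedly take the largest remaining element:
  Remaining [-46, -19, 0, -22, 3, 34, -11, -50] -> largest is 34
  Remaining [-46, -19, 0, -22, 3, -11, -50] -> largest is 3
  Remaining [-46, -19, 0, -22, -11, -50] -> largest is 0
  Remaining [-46, -19, -22, -11, -50] -> largest is -11
  Remaining [-46, -19, -22, -50] -> largest is -19
  Remaining [-46, -22, -50] -> largest is -22
  Remaining [-46, -50] -> largest is -46
  Remaining [-50] -> largest is -50
Collecting the picks in order gives the descending list.
Final answer: [34, 3, 0, -11, -19, -22, -46, -50]


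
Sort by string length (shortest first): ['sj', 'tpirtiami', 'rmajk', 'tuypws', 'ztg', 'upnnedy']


Compute lengths:
  'sj' has length 2
  'tpirtiami' has length 9
  'rmajk' has length 5
  'tuypws' has length 6
  'ztg' has length 3
  'upnnedy' has length 7
Lengths in increasing order: 2 < 3 < 5 < 6 < 7 < 9
Listing the words in that order gives the answer.
Final answer: ['sj', 'ztg', 'rmajk', 'tuypws', 'upnnedy', 'tpirtiami']


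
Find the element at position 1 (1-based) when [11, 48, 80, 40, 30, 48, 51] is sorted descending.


Sort descending: [80, 51, 48, 48, 40, 30, 11]
The 1st element (1-indexed) is at index 0.
Value = 80
Final answer: 80


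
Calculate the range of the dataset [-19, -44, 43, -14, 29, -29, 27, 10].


Maximum value: 43
Minimum value: -44
Range = 43 - (-44) = 87
Final answer: 87


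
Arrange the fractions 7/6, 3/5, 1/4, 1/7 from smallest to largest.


Convert to decimal for comparison:
  7/6 = 1.1667
  3/5 = 0.6
  1/4 = 0.25
  1/7 = 0.1429
Decimals in increasing order: 0.1429 < 0.25 < 0.6 < 1.1667
Writing each back as its fraction gives the sorted order.
Final answer: 1/7, 1/4, 3/5, 7/6


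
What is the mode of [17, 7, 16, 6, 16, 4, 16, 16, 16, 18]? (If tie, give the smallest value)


Count the frequency of each value:
  4 appears 1 time(s)
  6 appears 1 time(s)
  7 appears 1 time(s)
  16 appears 5 time(s)
  17 appears 1 time(s)
  18 appears 1 time(s)
Maximum frequency is 5.
Only 16 reaches that frequency, so it is the mode.
Final answer: 16


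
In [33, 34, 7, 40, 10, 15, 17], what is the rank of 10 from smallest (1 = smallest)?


Sort ascending: [7, 10, 15, 17, 33, 34, 40]
Find 10 in the sorted list.
10 is at position 2 (1-indexed).
Final answer: 2


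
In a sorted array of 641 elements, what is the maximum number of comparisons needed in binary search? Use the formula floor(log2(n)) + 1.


Binary search halves the search space each step.
Maximum comparisons = floor(log2(641)) + 1
log2(641) = 9.3242
floor(log2(641)) = 9, so 9 + 1 = 10
Final answer: 10


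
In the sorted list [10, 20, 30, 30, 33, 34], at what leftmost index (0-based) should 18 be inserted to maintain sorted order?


List is sorted: [10, 20, 30, 30, 33, 34]
We need the leftmost position where 18 can be inserted, i.e. the first index whose element is >= 18 (or the end of the list if none is).
Binary search with low=0, high=6 (0-based indices):
  low=0, high=6, mid=3: a[3]=30 >= 18, so high = 3
  low=0, high=3, mid=1: a[1]=20 >= 18, so high = 1
  low=0, high=1, mid=0: a[0]=10 < 18, so low = 1
Now low = high = 1, so the insertion index is 1.
Final answer: 1


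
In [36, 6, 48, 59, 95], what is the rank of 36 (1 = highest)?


Sort descending: [95, 59, 48, 36, 6]
Find 36 in the sorted list.
36 is at position 4.
Final answer: 4


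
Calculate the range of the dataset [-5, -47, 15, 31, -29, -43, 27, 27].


Maximum value: 31
Minimum value: -47
Range = 31 - (-47) = 78
Final answer: 78


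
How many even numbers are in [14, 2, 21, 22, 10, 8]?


Check each element:
  14 is even
  2 is even
  21 is odd
  22 is even
  10 is even
  8 is even
Evens: [14, 2, 22, 10, 8]
Count of evens = 5
Final answer: 5


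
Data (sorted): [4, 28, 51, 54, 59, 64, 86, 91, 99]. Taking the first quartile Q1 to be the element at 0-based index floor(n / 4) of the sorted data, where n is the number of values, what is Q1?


The list has n = 9 elements.
Q1 index = floor(9 / 4) = floor(2.25) = 2
Counting from index 0 in the sorted data, the element at index 2 is 51.
Final answer: 51


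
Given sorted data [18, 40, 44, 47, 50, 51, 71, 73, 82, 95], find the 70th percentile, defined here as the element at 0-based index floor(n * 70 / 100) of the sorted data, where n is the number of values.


The dataset has n = 10 elements.
Index = floor(10 * 70 / 100) = floor(700 / 100) = floor(7) = 7
Counting from index 0 in the sorted data, the element at index 7 is 73.
Final answer: 73


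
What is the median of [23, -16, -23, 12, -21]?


First, sort the list: [-23, -21, -16, 12, 23]
The list has 5 elements (odd count).
The middle index is 2 (0-based), and the element there is -16.
Final answer: -16


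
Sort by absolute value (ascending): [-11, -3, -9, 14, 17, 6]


Compute absolute values:
  |-11| = 11
  |-3| = 3
  |-9| = 9
  |14| = 14
  |17| = 17
  |6| = 6
Absolute values in increasing order: 3 < 6 < 9 < 11 < 14 < 17
Listing the original numbers in that order gives the answer.
Final answer: [-3, 6, -9, -11, 14, 17]


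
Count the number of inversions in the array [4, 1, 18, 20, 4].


For each element, count the later elements that are smaller than it:
  4 (index 0): smaller elements after it = [1] -> 1
  1 (index 1): smaller elements after it = [] -> 0
  18 (index 2): smaller elements after it = [4] -> 1
  20 (index 3): smaller elements after it = [4] -> 1
Total inversions = 1 + 0 + 1 + 1 = 3
Final answer: 3


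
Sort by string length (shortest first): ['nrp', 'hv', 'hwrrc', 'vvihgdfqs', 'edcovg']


Compute lengths:
  'nrp' has length 3
  'hv' has length 2
  'hwrrc' has length 5
  'vvihgdfqs' has length 9
  'edcovg' has length 6
Lengths in increasing order: 2 < 3 < 5 < 6 < 9
Listing the words in that order gives the answer.
Final answer: ['hv', 'nrp', 'hwrrc', 'edcovg', 'vvihgdfqs']


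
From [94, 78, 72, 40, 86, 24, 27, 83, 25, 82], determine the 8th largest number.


Sort descending: [94, 86, 83, 82, 78, 72, 40, 27, 25, 24]
The 8th element (1-indexed) is at index 7.
Value = 27
Final answer: 27


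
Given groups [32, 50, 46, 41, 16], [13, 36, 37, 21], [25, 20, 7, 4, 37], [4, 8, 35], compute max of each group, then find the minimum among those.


Find max of each group:
  Group 1: [32, 50, 46, 41, 16] -> max = 50
  Group 2: [13, 36, 37, 21] -> max = 37
  Group 3: [25, 20, 7, 4, 37] -> max = 37
  Group 4: [4, 8, 35] -> max = 35
Maxes: [50, 37, 37, 35]
Minimum of maxes = 35
Final answer: 35


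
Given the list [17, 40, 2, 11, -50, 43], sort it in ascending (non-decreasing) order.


Original list: [17, 40, 2, 11, -50, 43]
Repeatedly take the smallest remaining element:
  Remaining [17, 40, 2, 11, -50, 43] -> smallest is -50
  Remaining [17, 40, 2, 11, 43] -> smallest is 2
  Remaining [17, 40, 11, 43] -> smallest is 11
  Remaining [17, 40, 43] -> smallest is 17
  Remaining [40, 43] -> smallest is 40
  Remaining [43] -> smallest is 43
Collecting the picks in order gives the sorted list.
Final answer: [-50, 2, 11, 17, 40, 43]


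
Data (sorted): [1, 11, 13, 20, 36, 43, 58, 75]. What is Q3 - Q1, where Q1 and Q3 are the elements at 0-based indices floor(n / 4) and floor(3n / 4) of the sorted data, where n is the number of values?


The data has n = 8 elements.
Q1 index = floor(8 / 4) = floor(2) = 2; Q3 index = floor(3 * 8 / 4) = floor(6) = 6
Q1 = element at index 2 = 13
Q3 = element at index 6 = 58
IQR = 58 - 13 = 45
Final answer: 45


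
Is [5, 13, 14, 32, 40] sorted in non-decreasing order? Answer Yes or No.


Check consecutive pairs:
  5 <= 13? True
  13 <= 14? True
  14 <= 32? True
  32 <= 40? True
Every consecutive pair is in order, so the list is non-decreasing.
Final answer: Yes


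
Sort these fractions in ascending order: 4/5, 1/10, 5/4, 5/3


Convert to decimal for comparison:
  4/5 = 0.8
  1/10 = 0.1
  5/4 = 1.25
  5/3 = 1.6667
Decimals in increasing order: 0.1 < 0.8 < 1.25 < 1.6667
Writing each back as its fraction gives the sorted order.
Final answer: 1/10, 4/5, 5/4, 5/3


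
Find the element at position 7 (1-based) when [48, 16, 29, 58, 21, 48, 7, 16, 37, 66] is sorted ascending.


Sort ascending: [7, 16, 16, 21, 29, 37, 48, 48, 58, 66]
The 7th element (1-indexed) is at index 6.
Value = 48
Final answer: 48


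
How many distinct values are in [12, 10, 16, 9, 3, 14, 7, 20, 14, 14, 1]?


List all unique values:
Distinct values: [1, 3, 7, 9, 10, 12, 14, 16, 20]
Count = 9
Final answer: 9


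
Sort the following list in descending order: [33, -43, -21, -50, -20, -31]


Original list: [33, -43, -21, -50, -20, -31]
Repeatedly take the largest remaining element:
  Remaining [33, -43, -21, -50, -20, -31] -> largest is 33
  Remaining [-43, -21, -50, -20, -31] -> largest is -20
  Remaining [-43, -21, -50, -31] -> largest is -21
  Remaining [-43, -50, -31] -> largest is -31
  Remaining [-43, -50] -> largest is -43
  Remaining [-50] -> largest is -50
Collecting the picks in order gives the descending list.
Final answer: [33, -20, -21, -31, -43, -50]


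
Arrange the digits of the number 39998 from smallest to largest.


The number 39998 has digits: 3, 9, 9, 9, 8
Sorted: 3, 8, 9, 9, 9
Joining the sorted digits gives the result.
Final answer: 38999


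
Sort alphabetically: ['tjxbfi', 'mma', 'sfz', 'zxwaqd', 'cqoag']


Compare strings character by character (the first differing letter decides):
  'cqoag' < 'mma' since 'c' < 'm' at position 1
  'mma' < 'sfz' since 'm' < 's' at position 1
  'sfz' < 'tjxbfi' since 's' < 't' at position 1
  'tjxbfi' < 'zxwaqd' since 't' < 'z' at position 1
Chaining these comparisons gives the alphabetical order.
Final answer: ['cqoag', 'mma', 'sfz', 'tjxbfi', 'zxwaqd']


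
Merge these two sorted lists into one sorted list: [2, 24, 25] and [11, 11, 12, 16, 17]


List A: [2, 24, 25]
List B: [11, 11, 12, 16, 17]
Repeatedly compare the front elements and take the smaller:
  2 vs 11 -> take 2
  24 vs 11 -> take 11
  24 vs 11 -> take 11
  24 vs 12 -> take 12
  24 vs 16 -> take 16
  24 vs 17 -> take 17
  B is exhausted; append the rest of A: [24, 25]
Final answer: [2, 11, 11, 12, 16, 17, 24, 25]


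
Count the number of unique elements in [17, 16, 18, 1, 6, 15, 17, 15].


List all unique values:
Distinct values: [1, 6, 15, 16, 17, 18]
Count = 6
Final answer: 6


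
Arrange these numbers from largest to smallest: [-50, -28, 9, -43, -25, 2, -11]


Original list: [-50, -28, 9, -43, -25, 2, -11]
Repeatedly take the largest remaining element:
  Remaining [-50, -28, 9, -43, -25, 2, -11] -> largest is 9
  Remaining [-50, -28, -43, -25, 2, -11] -> largest is 2
  Remaining [-50, -28, -43, -25, -11] -> largest is -11
  Remaining [-50, -28, -43, -25] -> largest is -25
  Remaining [-50, -28, -43] -> largest is -28
  Remaining [-50, -43] -> largest is -43
  Remaining [-50] -> largest is -50
Collecting the picks in order gives the descending list.
Final answer: [9, 2, -11, -25, -28, -43, -50]


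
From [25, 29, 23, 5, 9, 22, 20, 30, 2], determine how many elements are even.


Check each element:
  25 is odd
  29 is odd
  23 is odd
  5 is odd
  9 is odd
  22 is even
  20 is even
  30 is even
  2 is even
Evens: [22, 20, 30, 2]
Count of evens = 4
Final answer: 4
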